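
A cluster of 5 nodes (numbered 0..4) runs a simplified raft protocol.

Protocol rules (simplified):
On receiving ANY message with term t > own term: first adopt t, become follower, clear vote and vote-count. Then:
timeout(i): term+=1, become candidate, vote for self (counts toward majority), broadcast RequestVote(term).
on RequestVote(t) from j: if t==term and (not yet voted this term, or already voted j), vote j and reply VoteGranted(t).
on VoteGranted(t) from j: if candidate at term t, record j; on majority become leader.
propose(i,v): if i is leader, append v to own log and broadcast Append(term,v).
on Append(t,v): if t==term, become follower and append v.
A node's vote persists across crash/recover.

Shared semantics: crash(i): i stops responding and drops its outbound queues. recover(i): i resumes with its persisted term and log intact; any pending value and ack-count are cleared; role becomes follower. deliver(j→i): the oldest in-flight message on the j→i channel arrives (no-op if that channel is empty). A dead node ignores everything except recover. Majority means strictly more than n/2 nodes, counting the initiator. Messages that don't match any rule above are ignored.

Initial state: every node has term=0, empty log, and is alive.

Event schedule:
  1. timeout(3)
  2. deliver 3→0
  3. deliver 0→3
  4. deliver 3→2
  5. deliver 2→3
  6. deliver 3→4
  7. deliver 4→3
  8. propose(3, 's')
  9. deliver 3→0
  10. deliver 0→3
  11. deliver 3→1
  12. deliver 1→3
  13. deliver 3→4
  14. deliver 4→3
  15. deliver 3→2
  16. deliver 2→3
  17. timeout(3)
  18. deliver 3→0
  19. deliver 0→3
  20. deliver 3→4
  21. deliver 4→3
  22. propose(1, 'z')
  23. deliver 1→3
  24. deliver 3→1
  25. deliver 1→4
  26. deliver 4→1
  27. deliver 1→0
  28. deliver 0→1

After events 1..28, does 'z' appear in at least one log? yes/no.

[1] timeout(3) → N3(cand t1 [-])
[2] deliver 3→0 → N0(foll t1 [-])
[3] deliver 0→3 → ∅
[4] deliver 3→2 → N2(foll t1 [-])
[5] deliver 2→3 → N3(lead t1 [-])
[6] deliver 3→4 → N4(foll t1 [-])
[7] deliver 4→3 → ∅
[8] propose(3,'s') → N3(lead t1 [s])
[9] deliver 3→0 → N0(foll t1 [s])
[10] deliver 0→3 → ∅
[11] deliver 3→1 → N1(foll t1 [-])
[12] deliver 1→3 → ∅
[13] deliver 3→4 → N4(foll t1 [s])
[14] deliver 4→3 → ∅
[15] deliver 3→2 → N2(foll t1 [s])
[16] deliver 2→3 → ∅
[17] timeout(3) → N3(cand t2 [s])
[18] deliver 3→0 → N0(foll t2 [s])
[19] deliver 0→3 → ∅
[20] deliver 3→4 → N4(foll t2 [s])
[21] deliver 4→3 → N3(lead t2 [s])
[22] propose(1,'z') → ∅
[23] deliver 1→3 → ∅
[24] deliver 3→1 → N1(foll t1 [s])
[25] deliver 1→4 → ∅
[26] deliver 4→1 → ∅
[27] deliver 1→0 → ∅
[28] deliver 0→1 → ∅

no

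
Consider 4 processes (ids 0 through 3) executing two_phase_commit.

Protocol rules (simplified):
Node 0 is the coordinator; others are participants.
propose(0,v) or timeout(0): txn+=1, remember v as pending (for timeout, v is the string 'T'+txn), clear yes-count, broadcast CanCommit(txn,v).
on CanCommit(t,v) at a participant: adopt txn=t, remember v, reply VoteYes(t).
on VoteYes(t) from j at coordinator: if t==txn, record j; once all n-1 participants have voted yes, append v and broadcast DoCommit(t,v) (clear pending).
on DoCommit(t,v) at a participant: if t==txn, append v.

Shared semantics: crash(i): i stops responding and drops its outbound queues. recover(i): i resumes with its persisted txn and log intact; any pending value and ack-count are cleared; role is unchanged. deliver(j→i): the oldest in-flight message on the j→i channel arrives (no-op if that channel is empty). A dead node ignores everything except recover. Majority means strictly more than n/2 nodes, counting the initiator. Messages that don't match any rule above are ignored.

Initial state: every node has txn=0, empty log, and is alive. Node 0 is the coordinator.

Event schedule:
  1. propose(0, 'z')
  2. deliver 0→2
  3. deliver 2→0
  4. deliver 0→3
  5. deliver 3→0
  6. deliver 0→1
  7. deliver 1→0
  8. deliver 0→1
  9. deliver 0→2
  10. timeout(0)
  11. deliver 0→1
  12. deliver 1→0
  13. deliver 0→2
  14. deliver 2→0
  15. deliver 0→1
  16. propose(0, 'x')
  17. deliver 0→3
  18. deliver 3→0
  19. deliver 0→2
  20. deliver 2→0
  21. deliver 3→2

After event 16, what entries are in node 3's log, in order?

after 1 — propose(0,'z'): n0:coor/t1/[-]
after 2 — deliver 0→2: n2:part/t1/[-]
after 3 — deliver 2→0: ·
after 4 — deliver 0→3: n3:part/t1/[-]
after 5 — deliver 3→0: ·
after 6 — deliver 0→1: n1:part/t1/[-]
after 7 — deliver 1→0: n0:coor/t1/[z]
after 8 — deliver 0→1: n1:part/t1/[z]
after 9 — deliver 0→2: n2:part/t1/[z]
after 10 — timeout(0): n0:coor/t2/[z]
after 11 — deliver 0→1: n1:part/t2/[z]
after 12 — deliver 1→0: ·
after 13 — deliver 0→2: n2:part/t2/[z]
after 14 — deliver 2→0: ·
after 15 — deliver 0→1: ·
after 16 — propose(0,'x'): n0:coor/t3/[z]

empty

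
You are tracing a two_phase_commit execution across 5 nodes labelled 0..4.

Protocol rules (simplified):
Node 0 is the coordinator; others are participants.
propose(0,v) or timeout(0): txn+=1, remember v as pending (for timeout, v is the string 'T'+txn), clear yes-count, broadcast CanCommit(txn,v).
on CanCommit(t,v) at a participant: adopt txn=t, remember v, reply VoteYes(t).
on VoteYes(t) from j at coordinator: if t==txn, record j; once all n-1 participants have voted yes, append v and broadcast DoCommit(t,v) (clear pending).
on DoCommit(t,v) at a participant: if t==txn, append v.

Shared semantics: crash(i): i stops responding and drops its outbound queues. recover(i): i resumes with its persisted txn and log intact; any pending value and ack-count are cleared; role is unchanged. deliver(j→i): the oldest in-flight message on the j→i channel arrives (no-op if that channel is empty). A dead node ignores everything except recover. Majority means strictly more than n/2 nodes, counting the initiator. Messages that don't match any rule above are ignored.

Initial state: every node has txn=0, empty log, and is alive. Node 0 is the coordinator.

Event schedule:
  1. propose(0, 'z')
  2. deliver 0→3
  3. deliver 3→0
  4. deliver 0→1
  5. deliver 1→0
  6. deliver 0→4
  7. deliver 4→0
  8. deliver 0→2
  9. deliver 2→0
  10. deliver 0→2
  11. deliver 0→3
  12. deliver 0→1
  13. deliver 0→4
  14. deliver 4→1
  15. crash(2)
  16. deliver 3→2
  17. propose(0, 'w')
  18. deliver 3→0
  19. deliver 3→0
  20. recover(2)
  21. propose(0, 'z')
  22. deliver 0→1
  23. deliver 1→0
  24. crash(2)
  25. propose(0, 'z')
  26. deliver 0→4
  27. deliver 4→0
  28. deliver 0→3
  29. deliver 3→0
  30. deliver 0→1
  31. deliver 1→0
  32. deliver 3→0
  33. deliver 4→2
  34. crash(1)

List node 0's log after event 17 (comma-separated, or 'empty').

step 1 propose(0,'z'): 0={coor,t=1,log=-}
step 2 deliver 0→3: 3={part,t=1,log=-}
step 3 deliver 3→0: —
step 4 deliver 0→1: 1={part,t=1,log=-}
step 5 deliver 1→0: —
step 6 deliver 0→4: 4={part,t=1,log=-}
step 7 deliver 4→0: —
step 8 deliver 0→2: 2={part,t=1,log=-}
step 9 deliver 2→0: 0={coor,t=1,log=z}
step 10 deliver 0→2: 2={part,t=1,log=z}
step 11 deliver 0→3: 3={part,t=1,log=z}
step 12 deliver 0→1: 1={part,t=1,log=z}
step 13 deliver 0→4: 4={part,t=1,log=z}
step 14 deliver 4→1: —
step 15 crash(2): 2={✗part,t=1,log=z}
step 16 deliver 3→2: —
step 17 propose(0,'w'): 0={coor,t=2,log=z}

z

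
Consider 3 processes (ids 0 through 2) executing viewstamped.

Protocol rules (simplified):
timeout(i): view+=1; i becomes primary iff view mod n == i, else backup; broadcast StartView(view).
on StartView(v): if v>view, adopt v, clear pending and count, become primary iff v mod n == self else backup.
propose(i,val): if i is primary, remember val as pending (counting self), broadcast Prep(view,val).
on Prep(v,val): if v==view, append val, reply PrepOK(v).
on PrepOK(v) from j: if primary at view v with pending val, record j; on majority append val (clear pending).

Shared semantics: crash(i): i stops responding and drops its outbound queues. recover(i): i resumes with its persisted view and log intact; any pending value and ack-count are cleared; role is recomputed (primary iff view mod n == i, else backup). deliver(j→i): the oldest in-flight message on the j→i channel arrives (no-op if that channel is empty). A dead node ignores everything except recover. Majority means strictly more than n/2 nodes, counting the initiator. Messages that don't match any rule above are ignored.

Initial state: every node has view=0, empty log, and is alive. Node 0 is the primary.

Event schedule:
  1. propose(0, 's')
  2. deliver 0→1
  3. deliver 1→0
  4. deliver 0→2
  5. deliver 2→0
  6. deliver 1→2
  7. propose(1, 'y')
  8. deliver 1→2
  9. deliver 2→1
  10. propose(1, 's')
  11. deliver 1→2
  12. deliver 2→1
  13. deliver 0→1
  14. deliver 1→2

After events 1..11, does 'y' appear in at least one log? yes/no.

1. propose(0,'s'):  nop
2. deliver 0→1:  <1:back v0 s>
3. deliver 1→0:  <0:prim v0 s>
4. deliver 0→2:  <2:back v0 s>
5. deliver 2→0:  nop
6. deliver 1→2:  nop
7. propose(1,'y'):  nop
8. deliver 1→2:  nop
9. deliver 2→1:  nop
10. propose(1,'s'):  nop
11. deliver 1→2:  nop

no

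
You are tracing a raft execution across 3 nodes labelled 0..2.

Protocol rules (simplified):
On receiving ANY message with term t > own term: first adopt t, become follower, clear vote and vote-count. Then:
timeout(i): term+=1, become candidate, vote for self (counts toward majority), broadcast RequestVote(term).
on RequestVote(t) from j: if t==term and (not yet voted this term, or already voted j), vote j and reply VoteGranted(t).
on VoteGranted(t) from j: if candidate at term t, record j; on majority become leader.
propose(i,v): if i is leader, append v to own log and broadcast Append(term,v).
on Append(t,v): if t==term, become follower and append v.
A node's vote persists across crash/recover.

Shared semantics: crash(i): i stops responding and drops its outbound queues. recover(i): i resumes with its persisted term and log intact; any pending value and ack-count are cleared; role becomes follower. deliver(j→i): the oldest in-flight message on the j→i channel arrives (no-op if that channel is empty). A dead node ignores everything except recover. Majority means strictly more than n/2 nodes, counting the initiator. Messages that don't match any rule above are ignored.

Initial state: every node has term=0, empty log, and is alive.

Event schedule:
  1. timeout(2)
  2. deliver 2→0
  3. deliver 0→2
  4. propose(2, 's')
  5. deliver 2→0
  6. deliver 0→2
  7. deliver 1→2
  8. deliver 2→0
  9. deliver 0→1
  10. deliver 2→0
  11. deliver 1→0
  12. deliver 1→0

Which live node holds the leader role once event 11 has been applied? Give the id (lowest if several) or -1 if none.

1. timeout(2):  <2:cand t1 ->
2. deliver 2→0:  <0:foll t1 ->
3. deliver 0→2:  <2:lead t1 ->
4. propose(2,'s'):  <2:lead t1 s>
5. deliver 2→0:  <0:foll t1 s>
6. deliver 0→2:  nop
7. deliver 1→2:  nop
8. deliver 2→0:  nop
9. deliver 0→1:  nop
10. deliver 2→0:  nop
11. deliver 1→0:  nop

2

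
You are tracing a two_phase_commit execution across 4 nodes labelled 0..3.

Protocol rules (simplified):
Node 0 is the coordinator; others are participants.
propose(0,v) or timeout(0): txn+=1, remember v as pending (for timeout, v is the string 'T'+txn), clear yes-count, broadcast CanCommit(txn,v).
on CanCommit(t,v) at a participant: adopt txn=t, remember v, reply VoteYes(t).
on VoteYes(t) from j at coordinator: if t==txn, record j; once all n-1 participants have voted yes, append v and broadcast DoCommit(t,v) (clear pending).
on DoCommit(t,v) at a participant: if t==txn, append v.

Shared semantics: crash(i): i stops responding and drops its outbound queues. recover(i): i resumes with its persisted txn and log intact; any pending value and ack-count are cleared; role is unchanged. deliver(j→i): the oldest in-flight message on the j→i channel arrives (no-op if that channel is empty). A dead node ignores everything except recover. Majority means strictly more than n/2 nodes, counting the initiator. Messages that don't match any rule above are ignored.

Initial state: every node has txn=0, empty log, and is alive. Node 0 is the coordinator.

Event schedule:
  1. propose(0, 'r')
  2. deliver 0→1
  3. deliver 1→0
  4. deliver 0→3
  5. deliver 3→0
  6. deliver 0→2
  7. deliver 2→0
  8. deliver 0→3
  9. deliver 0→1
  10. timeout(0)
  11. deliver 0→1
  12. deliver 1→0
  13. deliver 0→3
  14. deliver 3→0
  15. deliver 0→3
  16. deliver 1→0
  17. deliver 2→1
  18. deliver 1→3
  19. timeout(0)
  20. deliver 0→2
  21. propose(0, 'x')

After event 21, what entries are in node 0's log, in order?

r

step 1 propose(0,'r'): 0={coor,t=1,log=-}
step 2 deliver 0→1: 1={part,t=1,log=-}
step 3 deliver 1→0: —
step 4 deliver 0→3: 3={part,t=1,log=-}
step 5 deliver 3→0: —
step 6 deliver 0→2: 2={part,t=1,log=-}
step 7 deliver 2→0: 0={coor,t=1,log=r}
step 8 deliver 0→3: 3={part,t=1,log=r}
step 9 deliver 0→1: 1={part,t=1,log=r}
step 10 timeout(0): 0={coor,t=2,log=r}
step 11 deliver 0→1: 1={part,t=2,log=r}
step 12 deliver 1→0: —
step 13 deliver 0→3: 3={part,t=2,log=r}
step 14 deliver 3→0: —
step 15 deliver 0→3: —
step 16 deliver 1→0: —
step 17 deliver 2→1: —
step 18 deliver 1→3: —
step 19 timeout(0): 0={coor,t=3,log=r}
step 20 deliver 0→2: 2={part,t=1,log=r}
step 21 propose(0,'x'): 0={coor,t=4,log=r}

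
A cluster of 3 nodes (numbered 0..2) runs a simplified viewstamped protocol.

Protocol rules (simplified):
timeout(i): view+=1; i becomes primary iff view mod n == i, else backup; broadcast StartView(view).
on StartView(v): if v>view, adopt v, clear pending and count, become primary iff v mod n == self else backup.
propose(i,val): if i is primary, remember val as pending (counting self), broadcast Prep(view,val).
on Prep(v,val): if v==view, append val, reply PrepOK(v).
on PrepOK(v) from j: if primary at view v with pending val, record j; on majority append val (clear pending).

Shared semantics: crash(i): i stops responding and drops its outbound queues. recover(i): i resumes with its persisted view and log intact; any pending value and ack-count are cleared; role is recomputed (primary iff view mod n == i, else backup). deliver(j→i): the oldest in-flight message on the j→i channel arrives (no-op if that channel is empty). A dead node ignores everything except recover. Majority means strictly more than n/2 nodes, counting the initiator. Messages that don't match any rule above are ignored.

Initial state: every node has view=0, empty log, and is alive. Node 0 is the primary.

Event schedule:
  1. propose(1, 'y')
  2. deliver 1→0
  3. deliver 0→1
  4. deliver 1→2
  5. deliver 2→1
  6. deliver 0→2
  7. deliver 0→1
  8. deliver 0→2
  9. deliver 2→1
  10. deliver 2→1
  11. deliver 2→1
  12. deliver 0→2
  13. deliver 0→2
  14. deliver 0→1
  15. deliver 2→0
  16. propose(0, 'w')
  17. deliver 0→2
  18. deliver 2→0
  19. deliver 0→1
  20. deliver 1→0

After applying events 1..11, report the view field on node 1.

[1] propose(1,'y') → ∅
[2] deliver 1→0 → ∅
[3] deliver 0→1 → ∅
[4] deliver 1→2 → ∅
[5] deliver 2→1 → ∅
[6] deliver 0→2 → ∅
[7] deliver 0→1 → ∅
[8] deliver 0→2 → ∅
[9] deliver 2→1 → ∅
[10] deliver 2→1 → ∅
[11] deliver 2→1 → ∅

0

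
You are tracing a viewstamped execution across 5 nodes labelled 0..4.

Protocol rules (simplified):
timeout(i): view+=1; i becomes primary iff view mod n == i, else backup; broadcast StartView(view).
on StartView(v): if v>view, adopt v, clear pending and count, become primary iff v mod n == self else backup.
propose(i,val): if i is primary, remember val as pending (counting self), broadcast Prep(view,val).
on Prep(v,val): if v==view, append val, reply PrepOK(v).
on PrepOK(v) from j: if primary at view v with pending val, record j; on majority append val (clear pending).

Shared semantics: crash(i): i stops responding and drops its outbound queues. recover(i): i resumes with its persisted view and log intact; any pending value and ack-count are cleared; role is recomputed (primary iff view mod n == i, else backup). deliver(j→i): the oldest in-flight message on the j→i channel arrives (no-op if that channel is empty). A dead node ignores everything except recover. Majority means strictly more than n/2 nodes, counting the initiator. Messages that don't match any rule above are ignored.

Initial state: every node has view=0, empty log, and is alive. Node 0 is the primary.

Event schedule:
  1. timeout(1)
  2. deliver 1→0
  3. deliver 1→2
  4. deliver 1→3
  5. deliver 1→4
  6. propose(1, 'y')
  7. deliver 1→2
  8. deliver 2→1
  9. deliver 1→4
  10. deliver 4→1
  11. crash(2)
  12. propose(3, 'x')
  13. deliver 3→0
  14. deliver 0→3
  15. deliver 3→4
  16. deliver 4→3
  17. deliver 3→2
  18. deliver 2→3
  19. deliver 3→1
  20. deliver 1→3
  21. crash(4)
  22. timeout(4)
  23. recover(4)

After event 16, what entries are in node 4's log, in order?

y

after 1 — timeout(1): n1:prim/v1/[-]
after 2 — deliver 1→0: n0:back/v1/[-]
after 3 — deliver 1→2: n2:back/v1/[-]
after 4 — deliver 1→3: n3:back/v1/[-]
after 5 — deliver 1→4: n4:back/v1/[-]
after 6 — propose(1,'y'): ·
after 7 — deliver 1→2: n2:back/v1/[y]
after 8 — deliver 2→1: ·
after 9 — deliver 1→4: n4:back/v1/[y]
after 10 — deliver 4→1: n1:prim/v1/[y]
after 11 — crash(2): n2:✗back/v1/[y]
after 12 — propose(3,'x'): ·
after 13 — deliver 3→0: ·
after 14 — deliver 0→3: ·
after 15 — deliver 3→4: ·
after 16 — deliver 4→3: ·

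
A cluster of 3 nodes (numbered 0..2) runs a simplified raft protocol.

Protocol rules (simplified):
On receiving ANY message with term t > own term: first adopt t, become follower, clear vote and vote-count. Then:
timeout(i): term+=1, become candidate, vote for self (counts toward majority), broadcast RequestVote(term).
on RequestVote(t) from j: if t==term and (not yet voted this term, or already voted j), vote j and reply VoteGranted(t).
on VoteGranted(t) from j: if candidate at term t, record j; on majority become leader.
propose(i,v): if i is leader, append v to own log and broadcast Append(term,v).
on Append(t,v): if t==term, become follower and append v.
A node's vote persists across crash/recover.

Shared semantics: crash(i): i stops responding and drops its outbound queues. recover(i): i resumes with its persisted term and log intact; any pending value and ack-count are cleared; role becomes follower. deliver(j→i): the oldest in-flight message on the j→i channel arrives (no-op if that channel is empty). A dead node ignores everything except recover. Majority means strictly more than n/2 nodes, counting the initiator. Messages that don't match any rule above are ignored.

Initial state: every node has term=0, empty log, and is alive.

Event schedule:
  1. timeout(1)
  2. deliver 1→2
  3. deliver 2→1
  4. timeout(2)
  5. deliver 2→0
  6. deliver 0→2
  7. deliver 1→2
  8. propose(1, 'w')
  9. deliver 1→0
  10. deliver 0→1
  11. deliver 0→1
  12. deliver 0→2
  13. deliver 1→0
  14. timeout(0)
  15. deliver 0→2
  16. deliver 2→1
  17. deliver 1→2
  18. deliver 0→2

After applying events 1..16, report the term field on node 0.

step 1 timeout(1): 1={cand,t=1,log=-}
step 2 deliver 1→2: 2={foll,t=1,log=-}
step 3 deliver 2→1: 1={lead,t=1,log=-}
step 4 timeout(2): 2={cand,t=2,log=-}
step 5 deliver 2→0: 0={foll,t=2,log=-}
step 6 deliver 0→2: 2={lead,t=2,log=-}
step 7 deliver 1→2: —
step 8 propose(1,'w'): 1={lead,t=1,log=w}
step 9 deliver 1→0: —
step 10 deliver 0→1: —
step 11 deliver 0→1: —
step 12 deliver 0→2: —
step 13 deliver 1→0: —
step 14 timeout(0): 0={cand,t=3,log=-}
step 15 deliver 0→2: 2={foll,t=3,log=-}
step 16 deliver 2→1: 1={foll,t=2,log=w}

3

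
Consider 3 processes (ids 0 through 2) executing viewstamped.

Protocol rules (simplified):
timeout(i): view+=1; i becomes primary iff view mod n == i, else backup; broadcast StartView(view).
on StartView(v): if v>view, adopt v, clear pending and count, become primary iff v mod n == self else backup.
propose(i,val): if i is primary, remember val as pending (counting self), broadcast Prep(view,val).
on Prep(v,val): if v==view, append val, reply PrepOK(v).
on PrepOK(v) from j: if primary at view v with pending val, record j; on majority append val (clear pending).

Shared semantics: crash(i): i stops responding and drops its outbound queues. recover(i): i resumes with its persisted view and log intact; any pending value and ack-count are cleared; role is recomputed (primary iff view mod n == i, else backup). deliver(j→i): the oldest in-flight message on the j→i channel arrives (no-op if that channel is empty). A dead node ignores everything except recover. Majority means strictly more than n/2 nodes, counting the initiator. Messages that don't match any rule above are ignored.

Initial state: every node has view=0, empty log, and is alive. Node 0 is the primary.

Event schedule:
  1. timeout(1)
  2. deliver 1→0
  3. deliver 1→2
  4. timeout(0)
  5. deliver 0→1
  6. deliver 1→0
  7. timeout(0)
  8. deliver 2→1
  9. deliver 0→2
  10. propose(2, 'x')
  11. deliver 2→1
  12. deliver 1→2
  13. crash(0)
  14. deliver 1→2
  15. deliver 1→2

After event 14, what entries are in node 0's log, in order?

step 1 timeout(1): 1={prim,v=1,log=-}
step 2 deliver 1→0: 0={back,v=1,log=-}
step 3 deliver 1→2: 2={back,v=1,log=-}
step 4 timeout(0): 0={back,v=2,log=-}
step 5 deliver 0→1: 1={back,v=2,log=-}
step 6 deliver 1→0: —
step 7 timeout(0): 0={prim,v=3,log=-}
step 8 deliver 2→1: —
step 9 deliver 0→2: 2={prim,v=2,log=-}
step 10 propose(2,'x'): —
step 11 deliver 2→1: 1={back,v=2,log=x}
step 12 deliver 1→2: 2={prim,v=2,log=x}
step 13 crash(0): 0={✗prim,v=3,log=-}
step 14 deliver 1→2: —

empty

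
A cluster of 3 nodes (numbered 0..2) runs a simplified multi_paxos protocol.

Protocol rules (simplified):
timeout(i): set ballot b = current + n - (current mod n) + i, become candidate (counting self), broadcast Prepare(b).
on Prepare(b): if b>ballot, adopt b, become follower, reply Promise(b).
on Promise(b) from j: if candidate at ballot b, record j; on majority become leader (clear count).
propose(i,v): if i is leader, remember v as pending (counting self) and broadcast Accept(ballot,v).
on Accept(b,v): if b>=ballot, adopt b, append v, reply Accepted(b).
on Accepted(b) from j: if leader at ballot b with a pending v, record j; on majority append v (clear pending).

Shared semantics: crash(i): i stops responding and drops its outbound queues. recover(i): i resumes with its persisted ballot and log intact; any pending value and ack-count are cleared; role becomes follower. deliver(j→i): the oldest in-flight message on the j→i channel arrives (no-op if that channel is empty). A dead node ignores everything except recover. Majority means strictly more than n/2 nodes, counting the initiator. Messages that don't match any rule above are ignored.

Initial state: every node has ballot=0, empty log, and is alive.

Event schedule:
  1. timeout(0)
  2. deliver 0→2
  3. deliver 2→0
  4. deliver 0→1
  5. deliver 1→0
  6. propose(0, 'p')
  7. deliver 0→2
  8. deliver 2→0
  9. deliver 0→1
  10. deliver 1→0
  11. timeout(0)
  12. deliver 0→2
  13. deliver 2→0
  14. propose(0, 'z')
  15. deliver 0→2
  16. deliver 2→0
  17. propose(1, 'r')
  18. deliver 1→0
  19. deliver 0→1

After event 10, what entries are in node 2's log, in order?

p

step 1 timeout(0): 0={cand,b=3,log=-}
step 2 deliver 0→2: 2={foll,b=3,log=-}
step 3 deliver 2→0: 0={lead,b=3,log=-}
step 4 deliver 0→1: 1={foll,b=3,log=-}
step 5 deliver 1→0: —
step 6 propose(0,'p'): —
step 7 deliver 0→2: 2={foll,b=3,log=p}
step 8 deliver 2→0: 0={lead,b=3,log=p}
step 9 deliver 0→1: 1={foll,b=3,log=p}
step 10 deliver 1→0: —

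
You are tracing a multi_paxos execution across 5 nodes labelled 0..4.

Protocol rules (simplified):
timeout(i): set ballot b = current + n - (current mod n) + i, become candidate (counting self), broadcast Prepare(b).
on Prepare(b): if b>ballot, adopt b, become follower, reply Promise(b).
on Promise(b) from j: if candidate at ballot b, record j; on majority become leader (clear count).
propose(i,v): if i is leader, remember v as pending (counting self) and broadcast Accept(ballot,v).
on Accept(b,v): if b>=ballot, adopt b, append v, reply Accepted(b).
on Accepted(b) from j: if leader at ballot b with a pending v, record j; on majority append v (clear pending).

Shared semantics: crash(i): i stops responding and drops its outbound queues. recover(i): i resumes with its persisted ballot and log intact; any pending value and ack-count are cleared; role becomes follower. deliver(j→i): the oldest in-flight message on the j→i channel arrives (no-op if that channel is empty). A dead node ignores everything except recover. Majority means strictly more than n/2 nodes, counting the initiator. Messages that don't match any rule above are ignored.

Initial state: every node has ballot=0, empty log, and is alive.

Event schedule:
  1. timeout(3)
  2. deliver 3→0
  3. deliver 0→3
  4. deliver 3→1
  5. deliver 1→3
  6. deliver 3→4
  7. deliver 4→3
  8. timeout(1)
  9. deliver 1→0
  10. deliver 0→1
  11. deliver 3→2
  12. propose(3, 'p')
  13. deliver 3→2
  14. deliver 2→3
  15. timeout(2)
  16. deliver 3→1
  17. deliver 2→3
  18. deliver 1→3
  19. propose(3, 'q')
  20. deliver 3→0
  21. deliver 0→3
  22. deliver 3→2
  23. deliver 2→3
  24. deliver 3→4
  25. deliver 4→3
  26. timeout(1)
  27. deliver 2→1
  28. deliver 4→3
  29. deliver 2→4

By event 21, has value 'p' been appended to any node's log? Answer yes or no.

yes

1. timeout(3):  <3:cand b8 ->
2. deliver 3→0:  <0:foll b8 ->
3. deliver 0→3:  nop
4. deliver 3→1:  <1:foll b8 ->
5. deliver 1→3:  <3:lead b8 ->
6. deliver 3→4:  <4:foll b8 ->
7. deliver 4→3:  nop
8. timeout(1):  <1:cand b11 ->
9. deliver 1→0:  <0:foll b11 ->
10. deliver 0→1:  nop
11. deliver 3→2:  <2:foll b8 ->
12. propose(3,'p'):  nop
13. deliver 3→2:  <2:foll b8 p>
14. deliver 2→3:  nop
15. timeout(2):  <2:cand b12 p>
16. deliver 3→1:  nop
17. deliver 2→3:  nop
18. deliver 1→3:  <3:foll b11 ->
19. propose(3,'q'):  nop
20. deliver 3→0:  nop
21. deliver 0→3:  nop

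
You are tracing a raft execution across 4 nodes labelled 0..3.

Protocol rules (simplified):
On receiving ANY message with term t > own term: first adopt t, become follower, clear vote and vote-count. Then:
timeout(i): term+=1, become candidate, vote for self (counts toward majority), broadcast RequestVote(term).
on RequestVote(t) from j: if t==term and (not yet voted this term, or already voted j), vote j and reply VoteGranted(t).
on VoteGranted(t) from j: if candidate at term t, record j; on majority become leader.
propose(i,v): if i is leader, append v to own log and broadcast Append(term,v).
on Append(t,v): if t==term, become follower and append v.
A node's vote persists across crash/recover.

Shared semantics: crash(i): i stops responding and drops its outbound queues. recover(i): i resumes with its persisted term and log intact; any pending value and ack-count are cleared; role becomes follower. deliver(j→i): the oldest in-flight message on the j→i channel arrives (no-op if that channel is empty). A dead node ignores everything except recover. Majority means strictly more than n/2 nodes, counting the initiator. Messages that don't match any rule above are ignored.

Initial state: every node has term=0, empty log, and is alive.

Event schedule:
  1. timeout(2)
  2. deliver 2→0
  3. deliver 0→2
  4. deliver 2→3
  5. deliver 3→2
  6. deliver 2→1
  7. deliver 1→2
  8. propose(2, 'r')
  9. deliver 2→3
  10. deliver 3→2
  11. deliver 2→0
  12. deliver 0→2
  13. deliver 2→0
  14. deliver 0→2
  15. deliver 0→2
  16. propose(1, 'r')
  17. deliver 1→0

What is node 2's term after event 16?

[1] timeout(2) → N2(cand t1 [-])
[2] deliver 2→0 → N0(foll t1 [-])
[3] deliver 0→2 → ∅
[4] deliver 2→3 → N3(foll t1 [-])
[5] deliver 3→2 → N2(lead t1 [-])
[6] deliver 2→1 → N1(foll t1 [-])
[7] deliver 1→2 → ∅
[8] propose(2,'r') → N2(lead t1 [r])
[9] deliver 2→3 → N3(foll t1 [r])
[10] deliver 3→2 → ∅
[11] deliver 2→0 → N0(foll t1 [r])
[12] deliver 0→2 → ∅
[13] deliver 2→0 → ∅
[14] deliver 0→2 → ∅
[15] deliver 0→2 → ∅
[16] propose(1,'r') → ∅

1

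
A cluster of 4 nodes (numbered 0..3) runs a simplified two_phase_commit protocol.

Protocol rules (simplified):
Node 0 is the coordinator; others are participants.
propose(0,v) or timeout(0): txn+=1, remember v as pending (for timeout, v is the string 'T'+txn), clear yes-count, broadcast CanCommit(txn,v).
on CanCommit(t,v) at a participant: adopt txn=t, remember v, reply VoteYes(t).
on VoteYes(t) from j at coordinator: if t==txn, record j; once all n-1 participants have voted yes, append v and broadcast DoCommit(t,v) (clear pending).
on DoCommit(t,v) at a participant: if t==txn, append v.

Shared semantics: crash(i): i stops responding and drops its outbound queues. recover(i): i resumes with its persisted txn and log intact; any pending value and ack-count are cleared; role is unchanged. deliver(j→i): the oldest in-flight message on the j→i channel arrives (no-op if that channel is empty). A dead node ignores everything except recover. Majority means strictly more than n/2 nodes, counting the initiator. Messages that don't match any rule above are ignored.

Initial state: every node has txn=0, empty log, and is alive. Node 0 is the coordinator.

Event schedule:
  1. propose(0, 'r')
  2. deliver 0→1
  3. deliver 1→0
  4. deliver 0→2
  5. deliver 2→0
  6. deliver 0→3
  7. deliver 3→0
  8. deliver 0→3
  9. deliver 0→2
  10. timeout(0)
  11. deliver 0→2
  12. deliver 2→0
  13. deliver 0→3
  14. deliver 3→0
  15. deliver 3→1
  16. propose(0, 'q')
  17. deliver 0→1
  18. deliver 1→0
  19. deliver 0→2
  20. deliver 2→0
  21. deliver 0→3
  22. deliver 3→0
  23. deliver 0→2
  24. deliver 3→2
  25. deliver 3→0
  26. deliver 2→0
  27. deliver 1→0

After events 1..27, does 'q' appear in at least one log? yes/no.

[1] propose(0,'r') → N0(coor t1 [-])
[2] deliver 0→1 → N1(part t1 [-])
[3] deliver 1→0 → ∅
[4] deliver 0→2 → N2(part t1 [-])
[5] deliver 2→0 → ∅
[6] deliver 0→3 → N3(part t1 [-])
[7] deliver 3→0 → N0(coor t1 [r])
[8] deliver 0→3 → N3(part t1 [r])
[9] deliver 0→2 → N2(part t1 [r])
[10] timeout(0) → N0(coor t2 [r])
[11] deliver 0→2 → N2(part t2 [r])
[12] deliver 2→0 → ∅
[13] deliver 0→3 → N3(part t2 [r])
[14] deliver 3→0 → ∅
[15] deliver 3→1 → ∅
[16] propose(0,'q') → N0(coor t3 [r])
[17] deliver 0→1 → N1(part t1 [r])
[18] deliver 1→0 → ∅
[19] deliver 0→2 → N2(part t3 [r])
[20] deliver 2→0 → ∅
[21] deliver 0→3 → N3(part t3 [r])
[22] deliver 3→0 → ∅
[23] deliver 0→2 → ∅
[24] deliver 3→2 → ∅
[25] deliver 3→0 → ∅
[26] deliver 2→0 → ∅
[27] deliver 1→0 → ∅

no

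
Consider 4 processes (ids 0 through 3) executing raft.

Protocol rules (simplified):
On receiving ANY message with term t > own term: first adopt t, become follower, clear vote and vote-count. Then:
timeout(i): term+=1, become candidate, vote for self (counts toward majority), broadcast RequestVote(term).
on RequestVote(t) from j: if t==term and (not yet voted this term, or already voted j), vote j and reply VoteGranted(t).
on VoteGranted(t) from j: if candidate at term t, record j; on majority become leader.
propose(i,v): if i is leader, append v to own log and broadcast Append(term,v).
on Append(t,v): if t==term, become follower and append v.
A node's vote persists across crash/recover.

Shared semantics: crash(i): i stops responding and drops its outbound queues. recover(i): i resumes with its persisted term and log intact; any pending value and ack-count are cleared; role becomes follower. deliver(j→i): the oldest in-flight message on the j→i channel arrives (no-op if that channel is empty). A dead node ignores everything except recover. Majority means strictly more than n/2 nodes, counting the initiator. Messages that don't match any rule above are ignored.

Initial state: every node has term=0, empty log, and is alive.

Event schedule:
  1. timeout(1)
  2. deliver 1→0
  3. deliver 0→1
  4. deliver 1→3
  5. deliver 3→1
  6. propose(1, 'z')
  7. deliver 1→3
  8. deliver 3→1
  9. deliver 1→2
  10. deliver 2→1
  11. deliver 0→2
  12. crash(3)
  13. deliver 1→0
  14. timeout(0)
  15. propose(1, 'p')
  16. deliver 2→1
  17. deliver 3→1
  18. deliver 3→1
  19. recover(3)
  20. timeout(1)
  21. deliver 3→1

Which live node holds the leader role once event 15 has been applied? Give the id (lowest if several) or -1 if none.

[1] timeout(1) → N1(cand t1 [-])
[2] deliver 1→0 → N0(foll t1 [-])
[3] deliver 0→1 → ∅
[4] deliver 1→3 → N3(foll t1 [-])
[5] deliver 3→1 → N1(lead t1 [-])
[6] propose(1,'z') → N1(lead t1 [z])
[7] deliver 1→3 → N3(foll t1 [z])
[8] deliver 3→1 → ∅
[9] deliver 1→2 → N2(foll t1 [-])
[10] deliver 2→1 → ∅
[11] deliver 0→2 → ∅
[12] crash(3) → N3(✗foll t1 [z])
[13] deliver 1→0 → N0(foll t1 [z])
[14] timeout(0) → N0(cand t2 [z])
[15] propose(1,'p') → N1(lead t1 [z,p])

1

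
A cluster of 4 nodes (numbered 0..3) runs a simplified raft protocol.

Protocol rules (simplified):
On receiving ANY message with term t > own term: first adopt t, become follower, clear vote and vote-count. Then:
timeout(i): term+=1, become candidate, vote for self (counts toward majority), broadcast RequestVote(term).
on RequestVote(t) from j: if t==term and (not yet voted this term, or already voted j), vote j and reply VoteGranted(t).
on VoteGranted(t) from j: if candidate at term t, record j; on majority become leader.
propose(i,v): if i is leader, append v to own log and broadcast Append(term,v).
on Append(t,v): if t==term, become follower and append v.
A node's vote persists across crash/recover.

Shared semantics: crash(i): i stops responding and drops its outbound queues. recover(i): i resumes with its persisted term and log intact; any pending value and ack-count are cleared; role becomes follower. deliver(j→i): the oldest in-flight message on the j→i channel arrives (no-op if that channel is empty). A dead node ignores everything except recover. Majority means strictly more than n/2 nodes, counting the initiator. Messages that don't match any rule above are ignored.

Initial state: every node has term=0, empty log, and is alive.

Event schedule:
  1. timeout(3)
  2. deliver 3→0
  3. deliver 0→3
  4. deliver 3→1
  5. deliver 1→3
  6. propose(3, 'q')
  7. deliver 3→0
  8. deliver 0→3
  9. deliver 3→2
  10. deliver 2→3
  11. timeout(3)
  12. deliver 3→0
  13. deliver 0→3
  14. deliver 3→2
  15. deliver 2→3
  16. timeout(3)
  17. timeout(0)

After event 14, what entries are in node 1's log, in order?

e1 timeout(3): 3[cand,t=1,-]
e2 deliver 3→0: 0[foll,t=1,-]
e3 deliver 0→3: ·
e4 deliver 3→1: 1[foll,t=1,-]
e5 deliver 1→3: 3[lead,t=1,-]
e6 propose(3,'q'): 3[lead,t=1,q]
e7 deliver 3→0: 0[foll,t=1,q]
e8 deliver 0→3: ·
e9 deliver 3→2: 2[foll,t=1,-]
e10 deliver 2→3: ·
e11 timeout(3): 3[cand,t=2,q]
e12 deliver 3→0: 0[foll,t=2,q]
e13 deliver 0→3: ·
e14 deliver 3→2: 2[foll,t=1,q]

empty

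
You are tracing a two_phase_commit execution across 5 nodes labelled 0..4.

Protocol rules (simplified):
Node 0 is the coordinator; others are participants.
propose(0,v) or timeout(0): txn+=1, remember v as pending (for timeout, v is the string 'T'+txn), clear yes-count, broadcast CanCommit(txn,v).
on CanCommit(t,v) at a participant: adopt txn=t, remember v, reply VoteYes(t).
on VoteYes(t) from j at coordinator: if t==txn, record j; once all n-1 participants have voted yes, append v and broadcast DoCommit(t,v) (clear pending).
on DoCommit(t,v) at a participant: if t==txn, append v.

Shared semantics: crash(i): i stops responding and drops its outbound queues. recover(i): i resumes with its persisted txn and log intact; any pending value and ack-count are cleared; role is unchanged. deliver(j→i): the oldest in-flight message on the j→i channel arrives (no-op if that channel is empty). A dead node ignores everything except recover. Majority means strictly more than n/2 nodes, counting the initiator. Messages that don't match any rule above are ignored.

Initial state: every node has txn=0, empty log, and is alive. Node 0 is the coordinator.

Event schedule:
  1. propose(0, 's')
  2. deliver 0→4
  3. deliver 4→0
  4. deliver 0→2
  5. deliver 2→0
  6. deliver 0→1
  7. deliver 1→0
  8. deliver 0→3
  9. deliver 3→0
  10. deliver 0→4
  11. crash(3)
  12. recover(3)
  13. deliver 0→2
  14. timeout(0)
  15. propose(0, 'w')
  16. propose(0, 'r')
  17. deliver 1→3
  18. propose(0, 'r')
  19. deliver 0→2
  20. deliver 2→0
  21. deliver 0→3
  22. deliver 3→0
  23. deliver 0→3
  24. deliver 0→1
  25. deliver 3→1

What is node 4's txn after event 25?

[1] propose(0,'s') → N0(coor t1 [-])
[2] deliver 0→4 → N4(part t1 [-])
[3] deliver 4→0 → ∅
[4] deliver 0→2 → N2(part t1 [-])
[5] deliver 2→0 → ∅
[6] deliver 0→1 → N1(part t1 [-])
[7] deliver 1→0 → ∅
[8] deliver 0→3 → N3(part t1 [-])
[9] deliver 3→0 → N0(coor t1 [s])
[10] deliver 0→4 → N4(part t1 [s])
[11] crash(3) → N3(✗part t1 [-])
[12] recover(3) → N3(part t1 [-])
[13] deliver 0→2 → N2(part t1 [s])
[14] timeout(0) → N0(coor t2 [s])
[15] propose(0,'w') → N0(coor t3 [s])
[16] propose(0,'r') → N0(coor t4 [s])
[17] deliver 1→3 → ∅
[18] propose(0,'r') → N0(coor t5 [s])
[19] deliver 0→2 → N2(part t2 [s])
[20] deliver 2→0 → ∅
[21] deliver 0→3 → N3(part t1 [s])
[22] deliver 3→0 → ∅
[23] deliver 0→3 → N3(part t2 [s])
[24] deliver 0→1 → N1(part t1 [s])
[25] deliver 3→1 → ∅

1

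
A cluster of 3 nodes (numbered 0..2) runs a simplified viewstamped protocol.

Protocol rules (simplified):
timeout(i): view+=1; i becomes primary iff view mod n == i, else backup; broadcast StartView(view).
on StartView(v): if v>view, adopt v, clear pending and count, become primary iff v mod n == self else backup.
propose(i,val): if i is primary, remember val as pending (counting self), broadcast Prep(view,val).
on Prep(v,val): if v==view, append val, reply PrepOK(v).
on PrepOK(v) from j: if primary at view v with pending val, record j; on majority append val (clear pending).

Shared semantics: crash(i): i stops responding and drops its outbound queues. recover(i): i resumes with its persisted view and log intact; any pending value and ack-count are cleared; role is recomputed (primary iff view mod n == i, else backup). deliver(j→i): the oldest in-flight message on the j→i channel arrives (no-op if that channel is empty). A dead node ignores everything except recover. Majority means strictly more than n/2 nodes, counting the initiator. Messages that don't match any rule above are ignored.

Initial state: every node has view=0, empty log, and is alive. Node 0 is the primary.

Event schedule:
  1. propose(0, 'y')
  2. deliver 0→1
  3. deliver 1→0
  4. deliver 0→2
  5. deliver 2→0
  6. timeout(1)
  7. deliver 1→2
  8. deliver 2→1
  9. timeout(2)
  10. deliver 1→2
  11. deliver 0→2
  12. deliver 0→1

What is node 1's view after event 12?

1

[1] propose(0,'y') → ∅
[2] deliver 0→1 → N1(back v0 [y])
[3] deliver 1→0 → N0(prim v0 [y])
[4] deliver 0→2 → N2(back v0 [y])
[5] deliver 2→0 → ∅
[6] timeout(1) → N1(prim v1 [y])
[7] deliver 1→2 → N2(back v1 [y])
[8] deliver 2→1 → ∅
[9] timeout(2) → N2(prim v2 [y])
[10] deliver 1→2 → ∅
[11] deliver 0→2 → ∅
[12] deliver 0→1 → ∅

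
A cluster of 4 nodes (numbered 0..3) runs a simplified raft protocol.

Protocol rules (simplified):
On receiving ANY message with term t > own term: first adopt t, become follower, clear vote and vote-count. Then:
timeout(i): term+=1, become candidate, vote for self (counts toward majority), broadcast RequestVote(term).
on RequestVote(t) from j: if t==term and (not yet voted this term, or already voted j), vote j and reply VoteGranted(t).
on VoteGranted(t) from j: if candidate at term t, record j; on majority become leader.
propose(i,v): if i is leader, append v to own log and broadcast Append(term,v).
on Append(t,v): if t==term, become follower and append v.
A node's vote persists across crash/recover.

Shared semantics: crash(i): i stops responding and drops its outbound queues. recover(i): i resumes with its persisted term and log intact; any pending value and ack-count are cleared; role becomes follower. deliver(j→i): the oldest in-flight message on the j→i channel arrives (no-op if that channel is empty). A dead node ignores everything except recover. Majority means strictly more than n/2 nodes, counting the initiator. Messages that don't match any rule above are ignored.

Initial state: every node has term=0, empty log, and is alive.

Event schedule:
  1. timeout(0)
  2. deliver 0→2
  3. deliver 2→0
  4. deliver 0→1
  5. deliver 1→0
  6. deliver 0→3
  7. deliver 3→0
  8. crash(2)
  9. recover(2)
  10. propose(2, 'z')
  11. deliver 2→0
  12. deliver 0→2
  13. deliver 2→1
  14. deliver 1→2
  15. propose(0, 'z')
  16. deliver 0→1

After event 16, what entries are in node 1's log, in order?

[1] timeout(0) → N0(cand t1 [-])
[2] deliver 0→2 → N2(foll t1 [-])
[3] deliver 2→0 → ∅
[4] deliver 0→1 → N1(foll t1 [-])
[5] deliver 1→0 → N0(lead t1 [-])
[6] deliver 0→3 → N3(foll t1 [-])
[7] deliver 3→0 → ∅
[8] crash(2) → N2(✗foll t1 [-])
[9] recover(2) → N2(foll t1 [-])
[10] propose(2,'z') → ∅
[11] deliver 2→0 → ∅
[12] deliver 0→2 → ∅
[13] deliver 2→1 → ∅
[14] deliver 1→2 → ∅
[15] propose(0,'z') → N0(lead t1 [z])
[16] deliver 0→1 → N1(foll t1 [z])

z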